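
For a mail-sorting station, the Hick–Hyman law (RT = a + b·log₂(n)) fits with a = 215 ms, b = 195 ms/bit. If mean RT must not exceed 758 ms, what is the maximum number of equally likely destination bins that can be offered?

6

195·log₂ n ≤ 758 − 215 = 543, giving log₂ n ≤ 2.7846 and n ≤ 6.891. The largest whole number is 6.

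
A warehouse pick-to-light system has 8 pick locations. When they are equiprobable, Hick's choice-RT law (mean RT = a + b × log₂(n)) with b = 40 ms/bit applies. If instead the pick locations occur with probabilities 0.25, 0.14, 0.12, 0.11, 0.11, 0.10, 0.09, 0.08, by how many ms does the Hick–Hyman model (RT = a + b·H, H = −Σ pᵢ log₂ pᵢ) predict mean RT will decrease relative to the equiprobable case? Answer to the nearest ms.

4 ms

Equiprobable entropy H₀ = log₂ 8 = 3.0000 bits.
Skewed entropy H = −Σ pᵢ log₂ pᵢ = 2.9011 bits.
ΔRT = b·(H₀ − H) = 40 × 0.0989 = 3.96 ms.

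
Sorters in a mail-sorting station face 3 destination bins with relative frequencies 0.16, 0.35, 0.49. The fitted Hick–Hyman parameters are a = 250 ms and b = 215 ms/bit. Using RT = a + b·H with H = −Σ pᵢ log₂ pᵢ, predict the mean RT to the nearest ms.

Entropy contributions −pᵢ log₂ pᵢ: 0.4230, 0.5301, 0.5043; sum H = 1.4574 bits.
RT = a + bH = 250 + 215·1.4574 = 563.34 ms.

563 ms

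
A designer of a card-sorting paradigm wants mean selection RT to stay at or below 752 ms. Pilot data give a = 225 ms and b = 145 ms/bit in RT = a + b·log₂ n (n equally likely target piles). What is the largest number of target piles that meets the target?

12

145·log₂ n ≤ 752 − 225 = 527, giving log₂ n ≤ 3.6345 and n ≤ 12.419. The largest whole number is 12.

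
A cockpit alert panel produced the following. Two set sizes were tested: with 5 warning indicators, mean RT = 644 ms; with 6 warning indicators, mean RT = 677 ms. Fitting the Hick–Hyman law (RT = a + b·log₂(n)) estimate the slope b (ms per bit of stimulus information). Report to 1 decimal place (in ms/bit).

125.5 ms/bit

b = (RT₂ − RT₁)/(log₂ n₂ − log₂ n₁) = (677 − 644)/(2.5850 − 2.3219) = 125.459 ms/bit.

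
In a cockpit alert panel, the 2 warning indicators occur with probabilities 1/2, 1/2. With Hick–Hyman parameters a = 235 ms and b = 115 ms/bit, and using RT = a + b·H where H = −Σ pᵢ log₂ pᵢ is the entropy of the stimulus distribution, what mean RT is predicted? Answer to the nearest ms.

H = −Σ pᵢ log₂ pᵢ = 0.5·1 + 0.5·1 = 1.000 bits.
RT = 235 + 115 × 1.000 = 350.00 ms.

350 ms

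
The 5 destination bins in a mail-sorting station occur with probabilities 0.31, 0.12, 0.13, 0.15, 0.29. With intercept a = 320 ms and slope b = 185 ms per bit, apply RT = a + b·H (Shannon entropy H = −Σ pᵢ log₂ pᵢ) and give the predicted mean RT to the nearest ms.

H = 0.31·log₂(1/0.31) + 0.12·log₂(1/0.12) + 0.13·log₂(1/0.13) + 0.15·log₂(1/0.15) + 0.29·log₂(1/0.29) = 2.2020 bits.
RT = 320 + 185 × 2.2020 = 727.36 ms.

727 ms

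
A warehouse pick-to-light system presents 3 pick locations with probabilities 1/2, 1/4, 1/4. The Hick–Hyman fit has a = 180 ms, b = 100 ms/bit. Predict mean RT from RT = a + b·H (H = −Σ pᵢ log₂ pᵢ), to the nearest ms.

H = −Σ pᵢ log₂ pᵢ = 0.5·1 + 0.25·2 + 0.25·2 = 1.500 bits.
RT = 180 + 100 × 1.500 = 330.00 ms.

330 ms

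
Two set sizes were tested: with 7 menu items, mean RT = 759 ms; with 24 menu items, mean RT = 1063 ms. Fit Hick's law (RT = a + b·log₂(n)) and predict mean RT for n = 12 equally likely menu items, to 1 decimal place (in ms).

892.0 ms

RT is linear in log₂ n, so two points fix the line:
  b = (1063 − 759) / (log₂ 24 − log₂ 7) = 304 / (4.5850 − 2.8074) = 171.016 ms/bit
  a = 759 − 171.016 × 2.8074 = 278.896 ms
Then RT(12) = 278.896 + 171.016 × log₂ 12 = 278.896 + 171.016 × 3.5850 ≈ 891.984 ms.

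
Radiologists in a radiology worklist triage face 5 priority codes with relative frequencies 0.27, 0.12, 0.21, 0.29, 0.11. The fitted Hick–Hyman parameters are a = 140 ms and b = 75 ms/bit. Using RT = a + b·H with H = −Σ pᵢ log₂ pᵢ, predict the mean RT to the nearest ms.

H = 0.27·log₂(1/0.27) + 0.12·log₂(1/0.12) + 0.21·log₂(1/0.21) + 0.29·log₂(1/0.29) + 0.11·log₂(1/0.11) = 2.2181 bits.
RT = 140 + 75 × 2.2181 = 306.36 ms.

306 ms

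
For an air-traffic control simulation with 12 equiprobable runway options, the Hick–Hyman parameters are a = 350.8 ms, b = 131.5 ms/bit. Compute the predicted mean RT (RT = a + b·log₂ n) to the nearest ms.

822 ms

log₂(12) = 3.5850 bits, so RT = 350.8 + 131.5 × 3.5850 ≈ 822.223 ms.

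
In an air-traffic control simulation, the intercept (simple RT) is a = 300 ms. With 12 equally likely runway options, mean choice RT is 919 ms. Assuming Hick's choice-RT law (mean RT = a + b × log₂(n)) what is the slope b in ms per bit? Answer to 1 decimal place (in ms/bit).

172.7 ms/bit

log₂(12) = 3.5850 bits.
b = (RT − a)/log₂ n = (919 − 300) / 3.5850 = 172.666 ms/bit.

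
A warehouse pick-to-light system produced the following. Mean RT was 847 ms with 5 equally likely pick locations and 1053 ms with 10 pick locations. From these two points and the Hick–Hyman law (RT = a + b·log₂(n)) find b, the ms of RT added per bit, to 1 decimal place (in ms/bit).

206.0 ms/bit

Slope: b = (1053 − 847) / (log₂ 10 − log₂ 5) = 206/1.0000 = 206.000 ms/bit.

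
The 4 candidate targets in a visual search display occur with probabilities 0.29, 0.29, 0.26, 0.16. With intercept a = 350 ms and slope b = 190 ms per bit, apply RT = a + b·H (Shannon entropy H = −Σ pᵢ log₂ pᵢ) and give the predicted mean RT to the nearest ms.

Entropy contributions −pᵢ log₂ pᵢ: 0.5179, 0.5179, 0.5053, 0.4230; sum H = 1.9641 bits.
RT = a + bH = 350 + 190·1.9641 = 723.18 ms.

723 ms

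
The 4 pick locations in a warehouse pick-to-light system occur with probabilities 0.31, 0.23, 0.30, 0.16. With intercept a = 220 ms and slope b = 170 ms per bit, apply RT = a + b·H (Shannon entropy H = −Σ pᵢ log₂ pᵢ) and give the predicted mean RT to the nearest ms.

Entropy contributions −pᵢ log₂ pᵢ: 0.5238, 0.4877, 0.5211, 0.4230; sum H = 1.9556 bits.
RT = a + bH = 220 + 170·1.9556 = 552.45 ms.

552 ms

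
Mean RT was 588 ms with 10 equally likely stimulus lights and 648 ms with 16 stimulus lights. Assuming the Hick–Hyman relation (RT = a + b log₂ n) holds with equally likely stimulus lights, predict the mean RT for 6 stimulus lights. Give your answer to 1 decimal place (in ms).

522.8 ms

RT is linear in log₂ n, so two points fix the line:
  b = (648 − 588) / (log₂ 16 − log₂ 10) = 60 / (4 − 3.3219) = 88.486 ms/bit
  a = 588 − 88.486 × 3.3219 = 294.055 ms
Then RT(6) = 294.055 + 88.486 × log₂ 6 = 294.055 + 88.486 × 2.5850 ≈ 522.789 ms.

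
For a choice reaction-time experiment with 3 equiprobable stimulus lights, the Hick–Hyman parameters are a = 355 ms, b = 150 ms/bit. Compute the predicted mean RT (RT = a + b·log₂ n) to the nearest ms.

593 ms

log₂(3) = 1.5850 bits, so RT = 355 + 150 × 1.5850 ≈ 592.744 ms.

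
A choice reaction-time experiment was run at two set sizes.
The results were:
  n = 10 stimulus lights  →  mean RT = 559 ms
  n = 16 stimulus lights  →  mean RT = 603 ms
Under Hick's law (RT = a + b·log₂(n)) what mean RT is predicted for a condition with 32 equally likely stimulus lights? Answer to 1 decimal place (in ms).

667.9 ms

Solve the two-equation system in a and b:
  b = (603 − 559) / (log₂ 16 − log₂ 10) = 44 / (4 − 3.3219) = 64.890 ms/bit
  a = 559 − 64.890 × 3.3219 = 343.441 ms
Then RT(32) = 343.441 + 64.890 × log₂ 32 = 343.441 + 64.890 × 5 ≈ 667.890 ms.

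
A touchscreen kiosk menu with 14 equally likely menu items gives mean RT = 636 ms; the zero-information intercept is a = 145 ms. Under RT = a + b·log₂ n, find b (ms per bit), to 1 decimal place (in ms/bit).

b = (636 − 145) / log₂(14) = 491 / 3.8074 = 128.961 ms/bit.

129.0 ms/bit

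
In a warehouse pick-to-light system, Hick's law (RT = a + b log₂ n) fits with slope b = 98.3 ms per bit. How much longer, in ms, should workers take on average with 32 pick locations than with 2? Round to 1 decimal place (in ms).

The intercept a cancels: ΔRT = b·(log₂ n₂ − log₂ n₁) = b·log₂(n₂/n₁).
log₂(32) − log₂(2) = log₂(32/2) = log₂(16) = 4.
ΔRT = 98.3 × 4.0000 = 393.200 ms.

393.2 ms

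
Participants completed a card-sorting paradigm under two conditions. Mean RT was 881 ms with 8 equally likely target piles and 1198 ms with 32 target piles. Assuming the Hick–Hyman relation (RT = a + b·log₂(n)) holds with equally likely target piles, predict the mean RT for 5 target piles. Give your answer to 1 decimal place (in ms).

Fit slope and intercept:
  b = (1198 − 881) / (log₂ 32 − log₂ 8) = 317 / (5 − 3) = 158.500 ms/bit
  a = 881 − 158.500 × 3 = 405.500 ms
Then RT(5) = 405.500 + 158.500 × log₂ 5 = 405.500 + 158.500 × 2.3219 ≈ 773.526 ms.

773.5 ms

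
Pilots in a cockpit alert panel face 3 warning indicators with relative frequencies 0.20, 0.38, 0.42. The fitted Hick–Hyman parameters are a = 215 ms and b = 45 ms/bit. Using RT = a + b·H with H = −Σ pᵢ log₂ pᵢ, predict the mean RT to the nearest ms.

H = 0.20·log₂(1/0.20) + 0.38·log₂(1/0.38) + 0.42·log₂(1/0.42) = 1.5205 bits.
RT = 215 + 45 × 1.5205 = 283.42 ms.

283 ms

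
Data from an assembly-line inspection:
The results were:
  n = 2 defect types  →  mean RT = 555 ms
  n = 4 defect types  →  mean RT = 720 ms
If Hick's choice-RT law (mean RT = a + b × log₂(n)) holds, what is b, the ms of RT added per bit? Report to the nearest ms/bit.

b = (RT₂ − RT₁)/(log₂ n₂ − log₂ n₁) = (720 − 555)/(2 − 1) = 165 ms/bit.

165 ms/bit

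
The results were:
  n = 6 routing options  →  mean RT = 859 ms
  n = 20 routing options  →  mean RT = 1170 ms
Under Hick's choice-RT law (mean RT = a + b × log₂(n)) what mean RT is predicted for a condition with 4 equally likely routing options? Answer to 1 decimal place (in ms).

Fit slope and intercept:
  b = (1170 − 859) / (log₂ 20 − log₂ 6) = 311 / (4.3219 − 2.5850) = 179.048 ms/bit
  a = 859 − 179.048 × 2.5850 = 396.168 ms
Then RT(4) = 396.168 + 179.048 × log₂ 4 = 396.168 + 179.048 × 2 ≈ 754.264 ms.

754.3 ms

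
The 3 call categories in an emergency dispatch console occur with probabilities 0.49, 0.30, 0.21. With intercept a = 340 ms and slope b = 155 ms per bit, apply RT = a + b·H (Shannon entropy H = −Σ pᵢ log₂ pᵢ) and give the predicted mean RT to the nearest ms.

572 ms

H = 0.49·log₂(1/0.49) + 0.30·log₂(1/0.30) + 0.21·log₂(1/0.21) = 1.4982 bits.
RT = 340 + 155 × 1.4982 = 572.22 ms.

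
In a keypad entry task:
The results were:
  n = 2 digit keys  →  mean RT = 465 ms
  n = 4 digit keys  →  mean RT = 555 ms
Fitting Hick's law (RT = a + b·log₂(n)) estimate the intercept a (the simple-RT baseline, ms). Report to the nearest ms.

375 ms

b = (RT₂ − RT₁)/(log₂ n₂ − log₂ n₁) = (555 − 465)/(2 − 1) = 90 ms/bit.
Intercept: a = 465 − 90·log₂(2) = 375.000 ms.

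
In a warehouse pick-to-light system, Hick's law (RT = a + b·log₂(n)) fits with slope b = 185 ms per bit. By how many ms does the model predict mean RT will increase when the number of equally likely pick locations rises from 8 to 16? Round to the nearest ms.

The intercept a cancels: ΔRT = b·(log₂ n₂ − log₂ n₁) = b·log₂(n₂/n₁).
log₂(16) − log₂(8) = log₂(16/8) = log₂(2) = 1.
ΔRT = 185 × 1.0000 = 185.000 ms.

185 ms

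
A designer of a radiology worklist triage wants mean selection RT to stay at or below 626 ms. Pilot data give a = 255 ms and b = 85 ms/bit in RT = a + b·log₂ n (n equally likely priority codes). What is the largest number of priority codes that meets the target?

20

Set 255 + 85·log₂ n ≤ 626 → log₂ n ≤ (626 − 255)/85 = 4.3647.
So n ≤ 2^4.3647 = 20.602; the largest integer n is 20.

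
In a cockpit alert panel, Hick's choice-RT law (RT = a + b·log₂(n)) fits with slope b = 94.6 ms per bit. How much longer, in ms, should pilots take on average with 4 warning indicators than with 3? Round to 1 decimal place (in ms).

39.3 ms

Only the slope matters, since a is common to both: ΔRT = b·log₂(n₂/n₁).
log₂(4) − log₂(3) = 2 − 1.5850 = 0.4150.
ΔRT = 94.6 × 0.4150 = 39.263 ms.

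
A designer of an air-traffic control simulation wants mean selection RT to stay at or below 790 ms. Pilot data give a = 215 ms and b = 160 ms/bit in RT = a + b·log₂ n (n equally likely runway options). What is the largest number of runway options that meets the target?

12

160·log₂ n ≤ 790 − 215 = 575, giving log₂ n ≤ 3.5938 and n ≤ 12.073. The largest whole number is 12.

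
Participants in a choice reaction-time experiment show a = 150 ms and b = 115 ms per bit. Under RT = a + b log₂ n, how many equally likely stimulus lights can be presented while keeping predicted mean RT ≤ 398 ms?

4

115·log₂ n ≤ 398 − 150 = 248, giving log₂ n ≤ 2.1565 and n ≤ 4.458. The largest whole number is 4.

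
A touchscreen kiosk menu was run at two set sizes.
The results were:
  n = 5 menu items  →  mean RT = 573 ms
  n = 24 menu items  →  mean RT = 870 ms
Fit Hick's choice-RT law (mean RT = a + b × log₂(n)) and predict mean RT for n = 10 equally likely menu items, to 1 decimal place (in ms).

704.2 ms

RT is linear in log₂ n, so two points fix the line:
  b = (870 − 573) / (log₂ 24 − log₂ 5) = 297 / (4.5850 − 2.3219) = 131.240 ms/bit
  a = 573 − 131.240 × 2.3219 = 268.271 ms
Then RT(10) = 268.271 + 131.240 × log₂ 10 = 268.271 + 131.240 × 3.3219 ≈ 704.240 ms.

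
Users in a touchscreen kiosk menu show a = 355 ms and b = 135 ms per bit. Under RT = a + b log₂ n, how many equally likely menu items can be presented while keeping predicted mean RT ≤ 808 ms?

10

Set 355 + 135·log₂ n ≤ 808 → log₂ n ≤ (808 − 355)/135 = 3.3556.
So n ≤ 2^3.3556 = 10.236; the largest integer n is 10.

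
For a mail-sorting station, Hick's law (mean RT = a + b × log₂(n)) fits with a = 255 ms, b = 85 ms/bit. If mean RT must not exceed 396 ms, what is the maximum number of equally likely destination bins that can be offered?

Information budget: (396 − 255)/85 = 1.6588 bits, so n ≤ 2^1.6588 = 3.158 → at most 3.

3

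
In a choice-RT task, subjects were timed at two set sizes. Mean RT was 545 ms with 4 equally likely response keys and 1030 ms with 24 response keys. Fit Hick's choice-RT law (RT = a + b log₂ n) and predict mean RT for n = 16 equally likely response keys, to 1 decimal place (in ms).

RT is linear in log₂ n, so two points fix the line:
  b = (1030 − 545) / (log₂ 24 − log₂ 4) = 485 / (4.5850 − 2) = 187.624 ms/bit
  a = 545 − 187.624 × 2 = 169.753 ms
Then RT(16) = 169.753 + 187.624 × log₂ 16 = 169.753 + 187.624 × 4 ≈ 920.247 ms.

920.2 ms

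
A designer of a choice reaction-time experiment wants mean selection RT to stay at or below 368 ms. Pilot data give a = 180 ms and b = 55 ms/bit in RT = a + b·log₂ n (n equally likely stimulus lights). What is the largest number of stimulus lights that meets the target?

10

55·log₂ n ≤ 368 − 180 = 188, giving log₂ n ≤ 3.4182 and n ≤ 10.690. The largest whole number is 10.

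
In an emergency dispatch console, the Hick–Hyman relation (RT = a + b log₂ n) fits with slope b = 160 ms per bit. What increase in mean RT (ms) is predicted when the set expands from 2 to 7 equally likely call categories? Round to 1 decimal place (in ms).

289.2 ms

The intercept a cancels: ΔRT = b·(log₂ n₂ − log₂ n₁) = b·log₂(n₂/n₁).
log₂(7) − log₂(2) = 2.8074 − 1 = 1.8074.
ΔRT = 160 × 1.8074 = 289.177 ms.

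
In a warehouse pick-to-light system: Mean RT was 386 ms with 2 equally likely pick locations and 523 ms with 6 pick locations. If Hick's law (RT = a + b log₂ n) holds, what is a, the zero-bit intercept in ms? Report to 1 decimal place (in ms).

Slope: b = (523 − 386) / (log₂ 6 − log₂ 2) = 137/1.5850 = 86.437 ms/bit.
a = RT₁ − b·log₂ n₁ = 386 − 86.437 × 1 = 299.563 ms.

299.6 ms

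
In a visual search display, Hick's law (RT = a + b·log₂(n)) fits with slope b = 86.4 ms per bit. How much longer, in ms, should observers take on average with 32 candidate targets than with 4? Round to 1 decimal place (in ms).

259.2 ms

Only the slope matters, since a is common to both: ΔRT = b·log₂(n₂/n₁).
log₂(32) − log₂(4) = log₂(32/4) = log₂(8) = 3.
ΔRT = 86.4 × 3.0000 = 259.200 ms.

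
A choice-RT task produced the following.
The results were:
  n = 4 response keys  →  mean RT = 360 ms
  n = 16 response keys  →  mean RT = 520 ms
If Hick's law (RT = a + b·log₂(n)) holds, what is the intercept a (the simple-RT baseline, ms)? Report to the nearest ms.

200 ms

The slope on a log₂ axis is (520 − 360) / (4 − 2) = 80 ms/bit.
Intercept: a = 360 − 80·log₂(4) = 200.000 ms.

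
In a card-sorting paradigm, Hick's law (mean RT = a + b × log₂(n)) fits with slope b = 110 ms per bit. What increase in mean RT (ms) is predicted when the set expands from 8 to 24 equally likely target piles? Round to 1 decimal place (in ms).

174.3 ms

The intercept a cancels: ΔRT = b·(log₂ n₂ − log₂ n₁) = b·log₂(n₂/n₁).
log₂(24) − log₂(8) = 4.5850 − 3 = 1.5850.
ΔRT = 110 × 1.5850 = 174.346 ms.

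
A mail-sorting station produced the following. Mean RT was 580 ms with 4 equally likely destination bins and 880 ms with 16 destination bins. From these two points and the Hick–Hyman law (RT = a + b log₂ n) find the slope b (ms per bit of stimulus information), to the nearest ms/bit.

150 ms/bit

b = (RT₂ − RT₁)/(log₂ n₂ − log₂ n₁) = (880 − 580)/(4 − 2) = 150 ms/bit.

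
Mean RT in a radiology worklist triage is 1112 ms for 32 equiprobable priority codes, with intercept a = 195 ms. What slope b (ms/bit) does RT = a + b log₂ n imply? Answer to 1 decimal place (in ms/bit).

183.4 ms/bit

b = (1112 − 195) / log₂(32) = 917 / 5 = 183.400 ms/bit.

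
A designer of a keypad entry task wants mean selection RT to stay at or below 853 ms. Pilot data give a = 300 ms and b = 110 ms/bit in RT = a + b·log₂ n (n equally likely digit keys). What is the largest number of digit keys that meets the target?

32

110·log₂ n ≤ 853 − 300 = 553, giving log₂ n ≤ 5.0273 and n ≤ 32.611. The largest whole number is 32.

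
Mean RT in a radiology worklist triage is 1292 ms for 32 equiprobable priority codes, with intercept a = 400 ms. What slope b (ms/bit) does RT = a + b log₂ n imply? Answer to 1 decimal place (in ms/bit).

b = (1292 − 400) / log₂(32) = 892 / 5 = 178.400 ms/bit.

178.4 ms/bit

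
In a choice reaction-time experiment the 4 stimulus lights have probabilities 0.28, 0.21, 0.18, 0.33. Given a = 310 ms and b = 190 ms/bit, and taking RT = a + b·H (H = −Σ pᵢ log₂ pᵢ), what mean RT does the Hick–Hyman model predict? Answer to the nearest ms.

Entropy contributions −pᵢ log₂ pᵢ: 0.5142, 0.4728, 0.4453, 0.5278; sum H = 1.9602 bits.
RT = a + bH = 310 + 190·1.9602 = 682.43 ms.

682 ms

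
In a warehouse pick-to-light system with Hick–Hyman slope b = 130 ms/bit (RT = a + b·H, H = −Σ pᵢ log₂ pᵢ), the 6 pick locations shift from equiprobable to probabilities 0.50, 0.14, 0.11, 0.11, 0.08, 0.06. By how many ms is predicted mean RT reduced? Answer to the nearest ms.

59 ms

The RT saving is b·ΔH. Equiprobable H₀ = log₂(6) = 2.5850 bits; with the given probabilities H = 2.1327 bits.
b·(H₀ − H) = 130 × (2.5850 − 2.1327) = 58.79 ms.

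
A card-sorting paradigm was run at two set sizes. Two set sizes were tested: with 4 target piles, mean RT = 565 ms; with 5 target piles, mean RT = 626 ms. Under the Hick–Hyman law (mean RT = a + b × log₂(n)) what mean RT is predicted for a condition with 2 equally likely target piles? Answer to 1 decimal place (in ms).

With log₂ n on the abscissa the relation is linear; from the two conditions:
  b = (626 − 565) / (log₂ 5 − log₂ 4) = 61 / (2.3219 − 2) = 189.483 ms/bit
  a = 565 − 189.483 × 2 = 186.033 ms
Then RT(2) = 186.033 + 189.483 × log₂ 2 = 186.033 + 189.483 × 1 ≈ 375.517 ms.

375.5 ms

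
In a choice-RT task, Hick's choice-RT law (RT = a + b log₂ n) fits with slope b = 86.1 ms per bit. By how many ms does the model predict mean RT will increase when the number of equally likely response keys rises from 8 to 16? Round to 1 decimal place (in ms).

Only the slope matters, since a is common to both: ΔRT = b·log₂(n₂/n₁).
log₂(16) − log₂(8) = log₂(16/8) = log₂(2) = 1.
ΔRT = 86.1 × 1.0000 = 86.100 ms.

86.1 ms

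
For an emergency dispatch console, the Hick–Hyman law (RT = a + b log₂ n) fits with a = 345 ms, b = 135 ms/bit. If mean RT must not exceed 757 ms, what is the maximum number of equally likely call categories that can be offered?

8

Information budget: (757 − 345)/135 = 3.0519 bits, so n ≤ 2^3.0519 = 8.293 → at most 8.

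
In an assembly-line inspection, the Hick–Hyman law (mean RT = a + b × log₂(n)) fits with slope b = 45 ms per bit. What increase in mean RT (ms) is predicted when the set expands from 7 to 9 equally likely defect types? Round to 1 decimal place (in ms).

Only the slope matters, since a is common to both: ΔRT = b·log₂(n₂/n₁).
log₂(9) − log₂(7) = 3.1699 − 2.8074 = 0.3626.
ΔRT = 45 × 0.3626 = 16.316 ms.

16.3 ms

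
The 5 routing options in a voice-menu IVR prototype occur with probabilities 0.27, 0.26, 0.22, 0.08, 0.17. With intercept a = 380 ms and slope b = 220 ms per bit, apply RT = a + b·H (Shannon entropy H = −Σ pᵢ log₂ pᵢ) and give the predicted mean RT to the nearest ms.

H = 0.27·log₂(1/0.27) + 0.26·log₂(1/0.26) + 0.22·log₂(1/0.22) + 0.08·log₂(1/0.08) + 0.17·log₂(1/0.17) = 2.2220 bits.
RT = 380 + 220 × 2.2220 = 868.84 ms.

869 ms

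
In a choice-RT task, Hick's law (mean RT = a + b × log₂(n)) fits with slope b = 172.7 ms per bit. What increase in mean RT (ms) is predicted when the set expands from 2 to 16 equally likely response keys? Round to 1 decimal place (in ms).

518.1 ms

The intercept a cancels: ΔRT = b·(log₂ n₂ − log₂ n₁) = b·log₂(n₂/n₁).
log₂(16) − log₂(2) = log₂(16/2) = log₂(8) = 3.
ΔRT = 172.7 × 3.0000 = 518.100 ms.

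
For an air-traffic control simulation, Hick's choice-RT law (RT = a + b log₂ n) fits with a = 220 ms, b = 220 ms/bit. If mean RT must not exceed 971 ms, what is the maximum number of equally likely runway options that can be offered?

10

220·log₂ n ≤ 971 − 220 = 751, giving log₂ n ≤ 3.4136 and n ≤ 10.656. The largest whole number is 10.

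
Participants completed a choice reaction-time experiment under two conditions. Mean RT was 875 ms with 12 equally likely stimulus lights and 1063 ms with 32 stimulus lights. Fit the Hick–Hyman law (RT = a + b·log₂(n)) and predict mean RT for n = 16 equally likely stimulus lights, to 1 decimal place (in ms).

930.1 ms

RT is linear in log₂ n, so two points fix the line:
  b = (1063 − 875) / (log₂ 32 − log₂ 12) = 188 / (5 − 3.5850) = 132.859 ms/bit
  a = 875 − 132.859 × 3.5850 = 398.707 ms
Then RT(16) = 398.707 + 132.859 × log₂ 16 = 398.707 + 132.859 × 4 ≈ 930.141 ms.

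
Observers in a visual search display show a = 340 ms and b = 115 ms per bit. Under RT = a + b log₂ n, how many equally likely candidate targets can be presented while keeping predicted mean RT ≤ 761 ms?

12

Set 340 + 115·log₂ n ≤ 761 → log₂ n ≤ (761 − 340)/115 = 3.6609.
So n ≤ 2^3.6609 = 12.648; the largest integer n is 12.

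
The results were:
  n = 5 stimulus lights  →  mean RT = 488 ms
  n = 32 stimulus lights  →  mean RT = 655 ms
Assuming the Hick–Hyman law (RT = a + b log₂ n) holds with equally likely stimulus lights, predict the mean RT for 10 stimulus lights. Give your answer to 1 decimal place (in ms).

Solve the two-equation system in a and b:
  b = (655 − 488) / (log₂ 32 − log₂ 5) = 167 / (5 − 2.3219) = 62.358 ms/bit
  a = 488 − 62.358 × 2.3219 = 343.209 ms
Then RT(10) = 343.209 + 62.358 × log₂ 10 = 343.209 + 62.358 × 3.3219 ≈ 550.358 ms.

550.4 ms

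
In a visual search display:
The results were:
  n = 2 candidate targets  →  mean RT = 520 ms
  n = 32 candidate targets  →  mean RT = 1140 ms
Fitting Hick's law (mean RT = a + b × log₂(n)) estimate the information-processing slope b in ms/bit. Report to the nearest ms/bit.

b = (RT₂ − RT₁)/(log₂ n₂ − log₂ n₁) = (1140 − 520)/(5 − 1) = 155 ms/bit.

155 ms/bit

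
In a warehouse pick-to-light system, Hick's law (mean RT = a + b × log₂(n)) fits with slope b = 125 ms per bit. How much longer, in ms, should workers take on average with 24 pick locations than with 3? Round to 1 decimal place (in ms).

375.0 ms

The intercept a cancels: ΔRT = b·(log₂ n₂ − log₂ n₁) = b·log₂(n₂/n₁).
log₂(24) − log₂(3) = log₂(24/3) = log₂(8) = 3.
ΔRT = 125 × 3.0000 = 375.000 ms.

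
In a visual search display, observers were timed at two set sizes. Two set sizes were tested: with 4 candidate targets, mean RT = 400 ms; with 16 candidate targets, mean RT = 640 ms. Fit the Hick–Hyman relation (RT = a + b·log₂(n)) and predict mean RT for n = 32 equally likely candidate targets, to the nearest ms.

760 ms

With log₂ n on the abscissa the relation is linear; from the two conditions:
  b = (640 − 400) / (log₂ 16 − log₂ 4) = 240 / (4 − 2) = 120 ms/bit
  a = 400 − 120 × 2 = 160 ms
Then RT(32) = 160 + 120 × log₂ 32 = 160 + 120 × 5 ≈ 760.000 ms.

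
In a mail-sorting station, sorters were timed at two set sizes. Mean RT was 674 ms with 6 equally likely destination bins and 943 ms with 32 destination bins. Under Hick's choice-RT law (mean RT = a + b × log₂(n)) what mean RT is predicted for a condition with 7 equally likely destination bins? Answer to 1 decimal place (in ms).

RT is linear in log₂ n, so two points fix the line:
  b = (943 − 674) / (log₂ 32 − log₂ 6) = 269 / (5 − 2.5850) = 111.385 ms/bit
  a = 674 − 111.385 × 2.5850 = 386.073 ms
Then RT(7) = 386.073 + 111.385 × log₂ 7 = 386.073 + 111.385 × 2.8074 ≈ 698.771 ms.

698.8 ms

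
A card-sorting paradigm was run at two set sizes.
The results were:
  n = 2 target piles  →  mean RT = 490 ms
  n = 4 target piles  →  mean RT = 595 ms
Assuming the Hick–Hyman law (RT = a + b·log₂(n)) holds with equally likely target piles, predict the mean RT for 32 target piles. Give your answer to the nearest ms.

With log₂ n on the abscissa the relation is linear; from the two conditions:
  b = (595 − 490) / (log₂ 4 − log₂ 2) = 105 / (2 − 1) = 105 ms/bit
  a = 490 − 105 × 1 = 385 ms
Then RT(32) = 385 + 105 × log₂ 32 = 385 + 105 × 5 ≈ 910.000 ms.

910 ms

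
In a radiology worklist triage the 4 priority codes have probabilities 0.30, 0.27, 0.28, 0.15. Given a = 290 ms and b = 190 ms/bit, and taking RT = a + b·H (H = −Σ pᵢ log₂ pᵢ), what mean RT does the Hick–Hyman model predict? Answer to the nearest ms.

662 ms

H = 0.30·log₂(1/0.30) + 0.27·log₂(1/0.27) + 0.28·log₂(1/0.28) + 0.15·log₂(1/0.15) = 1.9559 bits.
RT = 290 + 190 × 1.9559 = 661.62 ms.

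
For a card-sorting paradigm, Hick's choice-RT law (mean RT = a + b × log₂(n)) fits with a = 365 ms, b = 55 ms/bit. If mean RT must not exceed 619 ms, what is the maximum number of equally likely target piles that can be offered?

24

Set 365 + 55·log₂ n ≤ 619 → log₂ n ≤ (619 − 365)/55 = 4.6182.
So n ≤ 2^4.6182 = 24.559; the largest integer n is 24.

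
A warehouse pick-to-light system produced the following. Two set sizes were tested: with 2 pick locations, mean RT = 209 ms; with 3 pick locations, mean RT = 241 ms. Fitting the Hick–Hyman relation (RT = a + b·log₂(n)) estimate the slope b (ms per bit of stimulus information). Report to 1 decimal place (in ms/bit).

54.7 ms/bit

b = (RT₂ − RT₁)/(log₂ n₂ − log₂ n₁) = (241 − 209)/(1.5850 − 1) = 54.704 ms/bit.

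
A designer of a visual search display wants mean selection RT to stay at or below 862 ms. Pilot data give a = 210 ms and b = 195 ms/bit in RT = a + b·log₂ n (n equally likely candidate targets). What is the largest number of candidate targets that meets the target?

10

195·log₂ n ≤ 862 − 210 = 652, giving log₂ n ≤ 3.3436 and n ≤ 10.151. The largest whole number is 10.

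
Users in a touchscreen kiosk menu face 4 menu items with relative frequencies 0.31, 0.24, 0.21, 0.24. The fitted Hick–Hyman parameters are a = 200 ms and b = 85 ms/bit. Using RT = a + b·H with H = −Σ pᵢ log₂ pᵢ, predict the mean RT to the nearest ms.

Entropy contributions −pᵢ log₂ pᵢ: 0.5238, 0.4941, 0.4728, 0.4941; sum H = 1.9849 bits.
RT = a + bH = 200 + 85·1.9849 = 368.72 ms.

369 ms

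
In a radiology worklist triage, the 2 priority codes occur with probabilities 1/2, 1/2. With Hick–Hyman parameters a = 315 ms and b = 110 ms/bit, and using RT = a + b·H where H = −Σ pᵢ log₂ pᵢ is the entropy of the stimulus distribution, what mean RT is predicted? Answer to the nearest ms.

H = −Σ pᵢ log₂ pᵢ = 0.5·1 + 0.5·1 = 1.000 bits.
RT = 315 + 110 × 1.000 = 425.00 ms.

425 ms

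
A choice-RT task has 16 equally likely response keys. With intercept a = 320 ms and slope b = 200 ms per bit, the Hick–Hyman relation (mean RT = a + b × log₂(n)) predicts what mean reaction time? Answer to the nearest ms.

log₂(16) = 4 bits, so RT = 320 + 200 × 4 ≈ 1120.000 ms.

1120 ms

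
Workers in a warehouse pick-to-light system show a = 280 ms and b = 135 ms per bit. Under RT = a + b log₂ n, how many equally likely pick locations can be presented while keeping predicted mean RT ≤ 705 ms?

8

Set 280 + 135·log₂ n ≤ 705 → log₂ n ≤ (705 − 280)/135 = 3.1481.
So n ≤ 2^3.1481 = 8.865; the largest integer n is 8.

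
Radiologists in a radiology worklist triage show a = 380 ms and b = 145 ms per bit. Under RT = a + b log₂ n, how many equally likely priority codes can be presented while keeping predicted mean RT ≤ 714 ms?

145·log₂ n ≤ 714 − 380 = 334, giving log₂ n ≤ 2.3034 and n ≤ 4.936. The largest whole number is 4.

4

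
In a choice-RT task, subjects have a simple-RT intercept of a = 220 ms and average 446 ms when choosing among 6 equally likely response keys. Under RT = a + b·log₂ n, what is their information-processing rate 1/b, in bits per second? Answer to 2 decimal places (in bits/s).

Choice component = 446 − 220 = 226 ms over log₂(6) = 2.5850 bits.
b = 226 / 2.5850 = 87.429 ms/bit, so 1/b = 11.438 bits/s.

11.44 bits/s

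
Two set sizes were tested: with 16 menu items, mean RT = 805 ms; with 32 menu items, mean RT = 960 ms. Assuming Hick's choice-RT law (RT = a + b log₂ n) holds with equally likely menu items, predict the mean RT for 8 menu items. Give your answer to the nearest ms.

RT is linear in log₂ n, so two points fix the line:
  b = (960 − 805) / (log₂ 32 − log₂ 16) = 155 / (5 − 4) = 155 ms/bit
  a = 805 − 155 × 4 = 185 ms
Then RT(8) = 185 + 155 × log₂ 8 = 185 + 155 × 3 ≈ 650.000 ms.

650 ms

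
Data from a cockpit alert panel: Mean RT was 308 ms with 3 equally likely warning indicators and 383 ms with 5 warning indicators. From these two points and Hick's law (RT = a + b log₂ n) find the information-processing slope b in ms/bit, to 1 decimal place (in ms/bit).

101.8 ms/bit

b = (RT₂ − RT₁)/(log₂ n₂ − log₂ n₁) = (383 − 308)/(2.3219 − 1.5850) = 101.769 ms/bit.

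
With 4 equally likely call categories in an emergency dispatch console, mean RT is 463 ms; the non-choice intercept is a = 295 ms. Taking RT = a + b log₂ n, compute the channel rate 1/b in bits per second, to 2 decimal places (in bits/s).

11.90 bits/s

Choice component = 463 − 295 = 168 ms over log₂(4) = 2 bits.
b = 168 / 2 = 84.000 ms/bit, so 1/b = 11.905 bits/s.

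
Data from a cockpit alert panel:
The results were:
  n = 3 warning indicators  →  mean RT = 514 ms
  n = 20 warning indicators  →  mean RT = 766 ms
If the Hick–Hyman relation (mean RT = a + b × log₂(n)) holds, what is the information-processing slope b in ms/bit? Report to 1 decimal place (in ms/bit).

The slope on a log₂ axis is (766 − 514) / (4.3219 − 1.5850) = 92.073 ms/bit.

92.1 ms/bit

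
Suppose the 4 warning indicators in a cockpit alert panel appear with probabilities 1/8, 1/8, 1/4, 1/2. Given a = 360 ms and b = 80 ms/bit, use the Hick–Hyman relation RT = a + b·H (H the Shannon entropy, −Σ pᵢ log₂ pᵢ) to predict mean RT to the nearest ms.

H = −Σ pᵢ log₂ pᵢ = 0.125·3 + 0.125·3 + 0.25·2 + 0.5·1 = 1.750 bits.
RT = 360 + 80 × 1.750 = 500.00 ms.

500 ms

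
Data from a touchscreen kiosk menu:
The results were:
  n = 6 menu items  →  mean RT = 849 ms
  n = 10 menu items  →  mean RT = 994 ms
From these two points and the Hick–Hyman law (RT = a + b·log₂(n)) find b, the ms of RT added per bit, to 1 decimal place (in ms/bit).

The slope on a log₂ axis is (994 − 849) / (3.3219 − 2.5850) = 196.753 ms/bit.

196.8 ms/bit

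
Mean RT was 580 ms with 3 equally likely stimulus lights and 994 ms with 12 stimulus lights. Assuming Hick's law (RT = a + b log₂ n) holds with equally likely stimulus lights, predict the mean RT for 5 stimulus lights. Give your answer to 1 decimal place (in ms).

732.6 ms

Fit slope and intercept:
  b = (994 − 580) / (log₂ 12 − log₂ 3) = 414 / (3.5850 − 1.5850) = 207.000 ms/bit
  a = 580 − 207.000 × 1.5850 = 251.913 ms
Then RT(5) = 251.913 + 207.000 × log₂ 5 = 251.913 + 207.000 × 2.3219 ≈ 732.552 ms.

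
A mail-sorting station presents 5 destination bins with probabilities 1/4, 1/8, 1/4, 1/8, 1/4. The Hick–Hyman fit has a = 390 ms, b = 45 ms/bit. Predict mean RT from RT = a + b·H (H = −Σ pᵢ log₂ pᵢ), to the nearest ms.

H = −Σ pᵢ log₂ pᵢ = 0.25·2 + 0.125·3 + 0.25·2 + 0.125·3 + 0.25·2 = 2.250 bits.
RT = 390 + 45 × 2.250 = 491.25 ms.

491 ms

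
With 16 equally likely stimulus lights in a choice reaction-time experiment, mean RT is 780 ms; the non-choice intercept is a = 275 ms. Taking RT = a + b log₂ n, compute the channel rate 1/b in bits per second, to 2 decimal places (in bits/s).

Choice component = 780 − 275 = 505 ms over log₂(16) = 4 bits.
b = 505 / 4 = 126.250 ms/bit, so 1/b = 7.921 bits/s.

7.92 bits/s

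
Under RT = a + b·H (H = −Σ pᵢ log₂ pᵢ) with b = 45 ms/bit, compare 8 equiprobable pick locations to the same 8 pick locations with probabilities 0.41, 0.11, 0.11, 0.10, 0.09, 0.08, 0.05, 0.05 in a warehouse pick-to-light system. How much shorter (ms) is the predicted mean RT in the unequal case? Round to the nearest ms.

The RT saving is b·ΔH. Equiprobable H₀ = log₂(8) = 3.0000 bits; with the given probabilities H = 2.5965 bits.
b·(H₀ − H) = 45 × (3.0000 − 2.5965) = 18.16 ms.

18 ms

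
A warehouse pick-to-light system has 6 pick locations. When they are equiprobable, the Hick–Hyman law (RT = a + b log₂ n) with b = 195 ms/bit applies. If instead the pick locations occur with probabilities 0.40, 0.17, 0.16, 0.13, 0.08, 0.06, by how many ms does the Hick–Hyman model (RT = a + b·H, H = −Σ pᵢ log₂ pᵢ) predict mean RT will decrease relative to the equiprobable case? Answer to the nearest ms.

55 ms

Equiprobable entropy H₀ = log₂ 6 = 2.5850 bits.
Skewed entropy H = −Σ pᵢ log₂ pᵢ = 2.3041 bits.
ΔRT = b·(H₀ − H) = 195 × 0.2809 = 54.78 ms.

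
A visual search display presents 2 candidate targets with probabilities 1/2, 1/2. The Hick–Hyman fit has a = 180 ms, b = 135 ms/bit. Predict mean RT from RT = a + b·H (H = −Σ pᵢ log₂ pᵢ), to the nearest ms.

315 ms

Each term −pᵢ log₂ pᵢ: 0.5·1 + 0.5·1; summed, H = 1.000 bits.
Mean RT = a + bH = 180 + 135·1.000 = 315.00 ms.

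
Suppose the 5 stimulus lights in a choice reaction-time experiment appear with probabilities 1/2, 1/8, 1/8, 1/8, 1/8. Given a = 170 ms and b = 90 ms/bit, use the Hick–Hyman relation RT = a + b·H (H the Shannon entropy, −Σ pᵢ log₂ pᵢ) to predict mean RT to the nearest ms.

H = −Σ pᵢ log₂ pᵢ = 0.5·1 + 0.125·3 + 0.125·3 + 0.125·3 + 0.125·3 = 2.000 bits.
RT = 170 + 90 × 2.000 = 350.00 ms.

350 ms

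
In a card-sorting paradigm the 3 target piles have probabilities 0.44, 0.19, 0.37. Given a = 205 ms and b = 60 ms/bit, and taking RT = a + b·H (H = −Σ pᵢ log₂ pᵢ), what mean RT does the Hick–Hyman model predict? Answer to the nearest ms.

H = 0.44·log₂(1/0.44) + 0.19·log₂(1/0.19) + 0.37·log₂(1/0.37) = 1.5071 bits.
RT = 205 + 60 × 1.5071 = 295.43 ms.

295 ms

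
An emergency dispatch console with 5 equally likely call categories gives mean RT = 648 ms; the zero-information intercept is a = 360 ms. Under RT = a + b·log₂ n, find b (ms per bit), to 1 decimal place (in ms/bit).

log₂(5) = 2.3219 bits.
b = (RT − a)/log₂ n = (648 − 360) / 2.3219 = 124.035 ms/bit.

124.0 ms/bit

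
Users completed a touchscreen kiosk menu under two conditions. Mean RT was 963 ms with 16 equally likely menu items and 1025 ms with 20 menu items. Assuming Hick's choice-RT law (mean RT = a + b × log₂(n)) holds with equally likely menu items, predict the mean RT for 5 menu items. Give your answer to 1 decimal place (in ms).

With log₂ n on the abscissa the relation is linear; from the two conditions:
  b = (1025 − 963) / (log₂ 20 − log₂ 16) = 62 / (4.3219 − 4) = 192.590 ms/bit
  a = 963 − 192.590 × 4 = 192.642 ms
Then RT(5) = 192.642 + 192.590 × log₂ 5 = 192.642 + 192.590 × 2.3219 ≈ 639.821 ms.

639.8 ms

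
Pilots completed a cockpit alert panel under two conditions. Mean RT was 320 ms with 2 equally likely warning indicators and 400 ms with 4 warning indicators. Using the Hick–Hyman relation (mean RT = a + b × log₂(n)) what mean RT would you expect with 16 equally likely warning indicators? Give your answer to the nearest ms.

560 ms

With log₂ n on the abscissa the relation is linear; from the two conditions:
  b = (400 − 320) / (log₂ 4 − log₂ 2) = 80 / (2 − 1) = 80 ms/bit
  a = 320 − 80 × 1 = 240 ms
Then RT(16) = 240 + 80 × log₂ 16 = 240 + 80 × 4 ≈ 560.000 ms.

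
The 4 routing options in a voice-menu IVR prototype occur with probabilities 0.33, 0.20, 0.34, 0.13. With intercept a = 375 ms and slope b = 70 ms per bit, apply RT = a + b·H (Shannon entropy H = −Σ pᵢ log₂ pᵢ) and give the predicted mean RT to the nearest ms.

508 ms

H = 0.33·log₂(1/0.33) + 0.20·log₂(1/0.20) + 0.34·log₂(1/0.34) + 0.13·log₂(1/0.13) = 1.9040 bits.
RT = 375 + 70 × 1.9040 = 508.28 ms.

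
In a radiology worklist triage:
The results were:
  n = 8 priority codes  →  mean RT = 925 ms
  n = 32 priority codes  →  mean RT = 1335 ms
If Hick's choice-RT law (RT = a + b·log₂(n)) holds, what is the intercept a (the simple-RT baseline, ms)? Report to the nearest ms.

Slope: b = (1335 − 925) / (log₂ 32 − log₂ 8) = 410/2.0000 = 205 ms/bit.
a = RT₁ − b·log₂ n₁ = 925 − 205 × 3 = 310.000 ms.

310 ms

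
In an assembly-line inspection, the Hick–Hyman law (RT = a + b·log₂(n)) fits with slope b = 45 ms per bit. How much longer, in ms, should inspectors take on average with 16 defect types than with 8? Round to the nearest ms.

ΔRT = (a + b log₂ n₂) − (a + b log₂ n₁) = b·(log₂ n₂ − log₂ n₁).
log₂(16) − log₂(8) = log₂(16/8) = log₂(2) = 1.
ΔRT = 45 × 1.0000 = 45.000 ms.

45 ms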